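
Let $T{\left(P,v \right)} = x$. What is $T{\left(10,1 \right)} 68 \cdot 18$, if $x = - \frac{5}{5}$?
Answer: $-1224$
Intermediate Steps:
$x = -1$ ($x = \left(-5\right) \frac{1}{5} = -1$)
$T{\left(P,v \right)} = -1$
$T{\left(10,1 \right)} 68 \cdot 18 = \left(-1\right) 68 \cdot 18 = \left(-68\right) 18 = -1224$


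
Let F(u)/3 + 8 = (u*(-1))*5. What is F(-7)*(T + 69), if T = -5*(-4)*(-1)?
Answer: 3969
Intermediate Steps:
T = -20 (T = 20*(-1) = -20)
F(u) = -24 - 15*u (F(u) = -24 + 3*((u*(-1))*5) = -24 + 3*(-u*5) = -24 + 3*(-5*u) = -24 - 15*u)
F(-7)*(T + 69) = (-24 - 15*(-7))*(-20 + 69) = (-24 + 105)*49 = 81*49 = 3969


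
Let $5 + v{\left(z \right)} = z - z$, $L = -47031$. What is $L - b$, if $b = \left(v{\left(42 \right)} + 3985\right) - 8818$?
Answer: $-42193$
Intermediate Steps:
$v{\left(z \right)} = -5$ ($v{\left(z \right)} = -5 + \left(z - z\right) = -5 + 0 = -5$)
$b = -4838$ ($b = \left(-5 + 3985\right) - 8818 = 3980 - 8818 = -4838$)
$L - b = -47031 - -4838 = -47031 + 4838 = -42193$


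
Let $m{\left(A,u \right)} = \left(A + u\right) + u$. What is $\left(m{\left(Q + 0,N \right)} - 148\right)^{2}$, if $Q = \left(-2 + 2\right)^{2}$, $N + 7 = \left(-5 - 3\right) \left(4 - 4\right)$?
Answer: $26244$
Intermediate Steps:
$N = -7$ ($N = -7 + \left(-5 - 3\right) \left(4 - 4\right) = -7 - 0 = -7 + 0 = -7$)
$Q = 0$ ($Q = 0^{2} = 0$)
$m{\left(A,u \right)} = A + 2 u$
$\left(m{\left(Q + 0,N \right)} - 148\right)^{2} = \left(\left(\left(0 + 0\right) + 2 \left(-7\right)\right) - 148\right)^{2} = \left(\left(0 - 14\right) - 148\right)^{2} = \left(-14 - 148\right)^{2} = \left(-162\right)^{2} = 26244$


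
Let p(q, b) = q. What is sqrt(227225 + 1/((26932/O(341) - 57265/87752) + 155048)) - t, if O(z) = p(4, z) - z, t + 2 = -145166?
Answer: 145168 + sqrt(4772114166616253374527364505617)/4582762561183 ≈ 1.4564e+5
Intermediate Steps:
t = -145168 (t = -2 - 145166 = -145168)
O(z) = 4 - z
sqrt(227225 + 1/((26932/O(341) - 57265/87752) + 155048)) - t = sqrt(227225 + 1/((26932/(4 - 1*341) - 57265/87752) + 155048)) - 1*(-145168) = sqrt(227225 + 1/((26932/(4 - 341) - 57265*1/87752) + 155048)) + 145168 = sqrt(227225 + 1/((26932/(-337) - 57265/87752) + 155048)) + 145168 = sqrt(227225 + 1/((26932*(-1/337) - 57265/87752) + 155048)) + 145168 = sqrt(227225 + 1/((-26932/337 - 57265/87752) + 155048)) + 145168 = sqrt(227225 + 1/(-2382635169/29572424 + 155048)) + 145168 = sqrt(227225 + 1/(4582762561183/29572424)) + 145168 = sqrt(227225 + 29572424/4582762561183) + 145168 = sqrt(1041318222994379599/4582762561183) + 145168 = sqrt(4772114166616253374527364505617)/4582762561183 + 145168 = 145168 + sqrt(4772114166616253374527364505617)/4582762561183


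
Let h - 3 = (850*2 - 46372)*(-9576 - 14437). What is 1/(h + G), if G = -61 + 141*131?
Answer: 1/1072727149 ≈ 9.3220e-10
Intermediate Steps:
G = 18410 (G = -61 + 18471 = 18410)
h = 1072708739 (h = 3 + (850*2 - 46372)*(-9576 - 14437) = 3 + (1700 - 46372)*(-24013) = 3 - 44672*(-24013) = 3 + 1072708736 = 1072708739)
1/(h + G) = 1/(1072708739 + 18410) = 1/1072727149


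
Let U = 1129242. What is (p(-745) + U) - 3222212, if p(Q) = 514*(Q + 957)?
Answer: -1984002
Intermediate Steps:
p(Q) = 491898 + 514*Q (p(Q) = 514*(957 + Q) = 491898 + 514*Q)
(p(-745) + U) - 3222212 = ((491898 + 514*(-745)) + 1129242) - 3222212 = ((491898 - 382930) + 1129242) - 3222212 = (108968 + 1129242) - 3222212 = 1238210 - 3222212 = -1984002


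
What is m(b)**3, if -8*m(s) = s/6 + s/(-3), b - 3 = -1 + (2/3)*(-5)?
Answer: -1/46656 ≈ -2.1433e-5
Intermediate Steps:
b = -4/3 (b = 3 + (-1 + (2/3)*(-5)) = 3 + (-1 - 10/3) = 3 - 13/3 = -4/3 ≈ -1.3333)
m(s) = s/48 (m(s) = -(s/6 + s/(-3))/8 = -(s*(1/6) + s*(-1/3))/8 = -(s/6 - s/3)/8 = -(-1)*s/48 = s/48)
m(b)**3 = ((1/48)*(-4/3))**3 = (-1/36)**3 = -1/46656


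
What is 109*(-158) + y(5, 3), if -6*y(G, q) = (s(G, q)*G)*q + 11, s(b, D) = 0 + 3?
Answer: -51694/3 ≈ -17231.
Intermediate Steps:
s(b, D) = 3
y(G, q) = -11/6 - G*q/2 (y(G, q) = -((3*G)*q + 11)/6 = -(3*G*q + 11)/6 = -(11 + 3*G*q)/6 = -11/6 - G*q/2)
109*(-158) + y(5, 3) = 109*(-158) + (-11/6 - 1/2*5*3) = -17222 + (-11/6 - 15/2) = -17222 - 28/3 = -51694/3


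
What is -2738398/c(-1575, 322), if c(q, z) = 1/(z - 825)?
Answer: 1377414194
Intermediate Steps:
c(q, z) = 1/(-825 + z)
-2738398/c(-1575, 322) = -2738398/(1/(-825 + 322)) = -2738398/(1/(-503)) = -2738398/(-1/503) = -2738398*(-503) = 1377414194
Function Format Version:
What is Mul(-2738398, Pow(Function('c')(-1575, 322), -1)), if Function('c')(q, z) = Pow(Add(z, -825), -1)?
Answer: 1377414194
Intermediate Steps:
Function('c')(q, z) = Pow(Add(-825, z), -1)
Mul(-2738398, Pow(Function('c')(-1575, 322), -1)) = Mul(-2738398, Pow(Pow(Add(-825, 322), -1), -1)) = Mul(-2738398, Pow(Pow(-503, -1), -1)) = Mul(-2738398, Pow(Rational(-1, 503), -1)) = Mul(-2738398, -503) = 1377414194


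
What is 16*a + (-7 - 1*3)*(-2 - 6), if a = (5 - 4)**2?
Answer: 96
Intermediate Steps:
a = 1 (a = 1**2 = 1)
16*a + (-7 - 1*3)*(-2 - 6) = 16*1 + (-7 - 1*3)*(-2 - 6) = 16 + (-7 - 3)*(-8) = 16 - 10*(-8) = 16 + 80 = 96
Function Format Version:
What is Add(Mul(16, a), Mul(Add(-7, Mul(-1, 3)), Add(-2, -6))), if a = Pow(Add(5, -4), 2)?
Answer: 96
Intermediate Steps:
a = 1 (a = Pow(1, 2) = 1)
Add(Mul(16, a), Mul(Add(-7, Mul(-1, 3)), Add(-2, -6))) = Add(Mul(16, 1), Mul(Add(-7, Mul(-1, 3)), Add(-2, -6))) = Add(16, Mul(Add(-7, -3), -8)) = Add(16, Mul(-10, -8)) = Add(16, 80) = 96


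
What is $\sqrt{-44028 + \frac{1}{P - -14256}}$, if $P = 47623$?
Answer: $\frac{i \sqrt{168583680440069}}{61879} \approx 209.83 i$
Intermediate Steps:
$\sqrt{-44028 + \frac{1}{P - -14256}} = \sqrt{-44028 + \frac{1}{47623 - -14256}} = \sqrt{-44028 + \frac{1}{47623 + \left(-5775 + 20031\right)}} = \sqrt{-44028 + \frac{1}{47623 + 14256}} = \sqrt{-44028 + \frac{1}{61879}} = \sqrt{- \frac{2724408611}{61879}} = \frac{i \sqrt{168583680440069}}{61879}$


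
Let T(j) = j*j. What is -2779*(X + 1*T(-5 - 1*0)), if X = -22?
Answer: -8337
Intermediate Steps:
T(j) = j**2
-2779*(X + 1*T(-5 - 1*0)) = -2779*(-22 + 1*(-5 - 1*0)**2) = -2779*(-22 + 1*(-5 + 0)**2) = -2779*(-22 + 1*(-5)**2) = -2779*(-22 + 1*25) = -2779*(-22 + 25) = -2779*3 = -8337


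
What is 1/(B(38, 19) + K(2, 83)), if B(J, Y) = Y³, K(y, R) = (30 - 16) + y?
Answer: 1/6875 ≈ 0.00014545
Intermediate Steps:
K(y, R) = 14 + y
1/(B(38, 19) + K(2, 83)) = 1/(19³ + (14 + 2)) = 1/(6859 + 16) = 1/6875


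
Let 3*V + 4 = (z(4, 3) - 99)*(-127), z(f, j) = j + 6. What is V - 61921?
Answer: -174337/3 ≈ -58112.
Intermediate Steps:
z(f, j) = 6 + j
V = 11426/3 (V = -4/3 + (((6 + 3) - 99)*(-127))/3 = -4/3 + ((9 - 99)*(-127))/3 = -4/3 + (-90*(-127))/3 = -4/3 + (⅓)*11430 = -4/3 + 3810 = 11426/3 ≈ 3808.7)
V - 61921 = 11426/3 - 61921 = -174337/3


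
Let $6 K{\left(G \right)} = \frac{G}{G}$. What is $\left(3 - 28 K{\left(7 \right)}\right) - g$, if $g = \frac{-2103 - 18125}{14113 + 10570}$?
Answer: $- \frac{62731}{74049} \approx -0.84716$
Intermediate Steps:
$K{\left(G \right)} = \frac{1}{6}$ ($K{\left(G \right)} = \frac{G \frac{1}{G}}{6} = \frac{1}{6} \cdot 1 = \frac{1}{6}$)
$g = - \frac{20228}{24683} \approx -0.81951$
$\left(3 - 28 K{\left(7 \right)}\right) - g = \left(3 - \frac{14}{3}\right) - - \frac{20228}{24683} = \left(3 - \frac{14}{3}\right) + \frac{20228}{24683} = - \frac{5}{3} + \frac{20228}{24683} = - \frac{62731}{74049}$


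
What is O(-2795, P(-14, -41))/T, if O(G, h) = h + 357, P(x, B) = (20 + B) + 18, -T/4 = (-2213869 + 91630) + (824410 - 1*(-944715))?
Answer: 177/706228 ≈ 0.00025063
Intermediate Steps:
T = 1412456 (T = -4*((-2213869 + 91630) + (824410 - 1*(-944715))) = -4*(-2122239 + (824410 + 944715)) = -4*(-2122239 + 1769125) = -4*(-353114) = 1412456)
P(x, B) = 38 + B
O(G, h) = 357 + h
O(-2795, P(-14, -41))/T = (357 + (38 - 41))/1412456 = (357 - 3)*(1/1412456) = 354*(1/1412456) = 177/706228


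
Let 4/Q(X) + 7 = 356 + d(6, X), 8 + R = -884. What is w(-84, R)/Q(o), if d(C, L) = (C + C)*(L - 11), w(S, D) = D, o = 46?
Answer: -171487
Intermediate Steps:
R = -892 (R = -8 - 884 = -892)
d(C, L) = 2*C*(-11 + L) (d(C, L) = (2*C)*(-11 + L) = 2*C*(-11 + L))
Q(X) = 4/(217 + 12*X) (Q(X) = 4/(-7 + (356 + 2*6*(-11 + X))) = 4/(-7 + (356 + (-132 + 12*X))) = 4/(-7 + (224 + 12*X)) = 4/(217 + 12*X))
w(-84, R)/Q(o) = -892/(4/(217 + 12*46)) = -892/(4/(217 + 552)) = -892/(4/769) = -892/(4*(1/769)) = -892/4/769 = -892*769/4 = -171487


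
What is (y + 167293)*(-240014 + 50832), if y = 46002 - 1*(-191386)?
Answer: -76558360942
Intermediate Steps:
y = 237388 (y = 46002 + 191386 = 237388)
(y + 167293)*(-240014 + 50832) = (237388 + 167293)*(-240014 + 50832) = 404681*(-189182) = -76558360942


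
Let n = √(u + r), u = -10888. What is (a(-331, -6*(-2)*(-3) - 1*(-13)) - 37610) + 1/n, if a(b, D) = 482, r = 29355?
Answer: -37128 + √18467/18467 ≈ -37128.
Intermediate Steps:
n = √18467 (n = √(-10888 + 29355) = √18467 ≈ 135.89)
(a(-331, -6*(-2)*(-3) - 1*(-13)) - 37610) + 1/n = (482 - 37610) + 1/(√18467) = -37128 + √18467/18467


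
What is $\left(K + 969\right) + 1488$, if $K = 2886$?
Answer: $5343$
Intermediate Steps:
$\left(K + 969\right) + 1488 = \left(2886 + 969\right) + 1488 = 3855 + 1488 = 5343$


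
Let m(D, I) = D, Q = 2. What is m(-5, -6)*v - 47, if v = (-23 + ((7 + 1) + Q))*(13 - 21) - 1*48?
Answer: -327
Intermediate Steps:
v = 56 (v = (-23 + ((7 + 1) + 2))*(13 - 21) - 1*48 = (-23 + (8 + 2))*(-8) - 48 = (-23 + 10)*(-8) - 48 = -13*(-8) - 48 = 104 - 48 = 56)
m(-5, -6)*v - 47 = -5*56 - 47 = -280 - 47 = -327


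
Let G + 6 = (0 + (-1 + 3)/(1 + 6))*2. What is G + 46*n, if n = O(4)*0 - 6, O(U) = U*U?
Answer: -1970/7 ≈ -281.43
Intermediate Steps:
O(U) = U**2
n = -6 (n = 4**2*0 - 6 = 16*0 - 6 = 0 - 6 = -6)
G = -38/7 (G = -6 + (0 + (-1 + 3)/(1 + 6))*2 = -6 + (0 + 2/7)*2 = -6 + (2/7)*2 = -6 + 4/7 = -38/7 ≈ -5.4286)
G + 46*n = -38/7 + 46*(-6) = -38/7 - 276 = -1970/7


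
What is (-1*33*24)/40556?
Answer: -198/10139 ≈ -0.019529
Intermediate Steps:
(-1*33*24)/40556 = -33*24*(1/40556) = -792*1/40556 = -198/10139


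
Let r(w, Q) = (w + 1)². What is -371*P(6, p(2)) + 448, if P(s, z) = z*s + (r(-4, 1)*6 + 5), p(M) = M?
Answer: -25893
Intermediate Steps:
r(w, Q) = (1 + w)²
P(s, z) = 59 + s*z (P(s, z) = z*s + ((1 - 4)²*6 + 5) = s*z + ((-3)²*6 + 5) = s*z + (9*6 + 5) = s*z + (54 + 5) = s*z + 59 = 59 + s*z)
-371*P(6, p(2)) + 448 = -371*(59 + 6*2) + 448 = -371*(59 + 12) + 448 = -371*71 + 448 = -26341 + 448 = -25893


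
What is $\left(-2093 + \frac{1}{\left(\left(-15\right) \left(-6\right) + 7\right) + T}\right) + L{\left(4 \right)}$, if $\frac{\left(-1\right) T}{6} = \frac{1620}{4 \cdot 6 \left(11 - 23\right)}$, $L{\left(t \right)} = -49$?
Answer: $- \frac{1120262}{523} \approx -2142.0$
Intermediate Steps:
$T = \frac{135}{4}$ ($T = - 6 \frac{1620}{4 \cdot 6 \left(11 - 23\right)} = - 6 \frac{1620}{24 \left(-12\right)} = - 6 \frac{1620}{-288} = - 6 \cdot 1620 \left(- \frac{1}{288}\right) = \left(-6\right) \left(- \frac{45}{8}\right) = \frac{135}{4} \approx 33.75$)
$\left(-2093 + \frac{1}{\left(\left(-15\right) \left(-6\right) + 7\right) + T}\right) + L{\left(4 \right)} = \left(-2093 + \frac{1}{\left(\left(-15\right) \left(-6\right) + 7\right) + \frac{135}{4}}\right) - 49 = \left(-2093 + \frac{1}{\left(90 + 7\right) + \frac{135}{4}}\right) - 49 = \left(-2093 + \frac{1}{97 + \frac{135}{4}}\right) - 49 = \left(-2093 + \frac{1}{\frac{523}{4}}\right) - 49 = \left(-2093 + \frac{4}{523}\right) - 49 = - \frac{1094635}{523} - 49 = - \frac{1120262}{523}$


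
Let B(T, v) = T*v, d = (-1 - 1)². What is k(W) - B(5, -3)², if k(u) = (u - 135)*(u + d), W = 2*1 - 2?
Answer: -765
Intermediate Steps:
d = 4 (d = (-2)² = 4)
W = 0 (W = 2 - 2 = 0)
k(u) = (-135 + u)*(4 + u) (k(u) = (u - 135)*(u + 4) = (-135 + u)*(4 + u))
k(W) - B(5, -3)² = (-540 + 0² - 131*0) - (5*(-3))² = (-540 + 0 + 0) - 1*(-15)² = -540 - 1*225 = -540 - 225 = -765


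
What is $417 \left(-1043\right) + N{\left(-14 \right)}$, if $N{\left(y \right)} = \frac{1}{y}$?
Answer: $- \frac{6089035}{14} \approx -4.3493 \cdot 10^{5}$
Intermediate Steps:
$417 \left(-1043\right) + N{\left(-14 \right)} = 417 \left(-1043\right) + \frac{1}{-14} = -434931 - \frac{1}{14} = - \frac{6089035}{14}$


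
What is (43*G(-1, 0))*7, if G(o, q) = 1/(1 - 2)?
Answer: -301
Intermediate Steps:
G(o, q) = -1 (G(o, q) = 1/(-1) = -1)
(43*G(-1, 0))*7 = (43*(-1))*7 = -43*7 = -301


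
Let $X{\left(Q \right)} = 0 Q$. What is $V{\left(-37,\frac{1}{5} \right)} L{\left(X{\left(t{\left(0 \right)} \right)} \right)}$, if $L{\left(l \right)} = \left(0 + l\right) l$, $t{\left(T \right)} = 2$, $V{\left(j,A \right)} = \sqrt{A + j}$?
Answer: $0$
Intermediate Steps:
$X{\left(Q \right)} = 0$
$L{\left(l \right)} = l^{2}$ ($L{\left(l \right)} = l l = l^{2}$)
$V{\left(-37,\frac{1}{5} \right)} L{\left(X{\left(t{\left(0 \right)} \right)} \right)} = \sqrt{\frac{1}{5} - 37} \cdot 0^{2} = \sqrt{\frac{1}{5} - 37} \cdot 0 = \sqrt{- \frac{184}{5}} \cdot 0 = \frac{2 i \sqrt{230}}{5} \cdot 0 = 0$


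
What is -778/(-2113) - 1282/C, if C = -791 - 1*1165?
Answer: 2115317/2066514 ≈ 1.0236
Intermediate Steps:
C = -1956 (C = -791 - 1165 = -1956)
-778/(-2113) - 1282/C = -778/(-2113) - 1282/(-1956) = -778*(-1/2113) - 1282*(-1/1956) = 778/2113 + 641/978 = 2115317/2066514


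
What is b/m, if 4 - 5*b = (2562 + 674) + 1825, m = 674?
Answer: -5057/3370 ≈ -1.5006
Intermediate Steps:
b = -5057/5 (b = ⅘ - ((2562 + 674) + 1825)/5 = ⅘ - (3236 + 1825)/5 = ⅘ - ⅕*5061 = ⅘ - 5061/5 = -5057/5 ≈ -1011.4)
b/m = -5057/5/674 = -5057/5*1/674 = -5057/3370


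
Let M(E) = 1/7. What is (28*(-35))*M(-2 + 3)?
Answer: -140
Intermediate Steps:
M(E) = ⅐
(28*(-35))*M(-2 + 3) = (28*(-35))*(⅐) = -980*⅐ = -140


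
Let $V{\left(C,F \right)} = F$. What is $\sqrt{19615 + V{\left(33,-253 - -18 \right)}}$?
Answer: $2 \sqrt{4845} \approx 139.21$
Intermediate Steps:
$\sqrt{19615 + V{\left(33,-253 - -18 \right)}} = \sqrt{19615 - 235} = \sqrt{19380} = 2 \sqrt{4845}$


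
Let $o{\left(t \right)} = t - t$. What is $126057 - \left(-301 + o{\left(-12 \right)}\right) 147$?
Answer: $170304$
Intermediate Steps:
$o{\left(t \right)} = 0$
$126057 - \left(-301 + o{\left(-12 \right)}\right) 147 = 126057 - \left(-301 + 0\right) 147 = 126057 - \left(-301\right) 147 = 126057 - -44247 = 126057 + 44247 = 170304$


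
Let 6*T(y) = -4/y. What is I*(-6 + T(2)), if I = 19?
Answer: -361/3 ≈ -120.33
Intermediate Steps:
T(y) = -2/(3*y) (T(y) = (-4/y)/6 = -2/(3*y))
I*(-6 + T(2)) = 19*(-6 - ⅔/2) = 19*(-6 - ⅔*½) = 19*(-6 - ⅓) = 19*(-19/3) = -361/3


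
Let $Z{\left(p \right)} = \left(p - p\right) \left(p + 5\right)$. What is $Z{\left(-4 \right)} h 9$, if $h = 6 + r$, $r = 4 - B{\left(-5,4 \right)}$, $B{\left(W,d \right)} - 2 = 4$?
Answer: $0$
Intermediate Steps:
$B{\left(W,d \right)} = 6$ ($B{\left(W,d \right)} = 2 + 4 = 6$)
$r = -2$ ($r = 4 - 6 = -2$)
$Z{\left(p \right)} = 0$ ($Z{\left(p \right)} = 0 \left(5 + p\right) = 0$)
$h = 4$ ($h = 6 - 2 = 4$)
$Z{\left(-4 \right)} h 9 = 0 \cdot 4 \cdot 9 = 0 \cdot 9 = 0$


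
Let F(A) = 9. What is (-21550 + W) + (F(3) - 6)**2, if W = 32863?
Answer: 11322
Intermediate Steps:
(-21550 + W) + (F(3) - 6)**2 = (-21550 + 32863) + (9 - 6)**2 = 11313 + 3**2 = 11313 + 9 = 11322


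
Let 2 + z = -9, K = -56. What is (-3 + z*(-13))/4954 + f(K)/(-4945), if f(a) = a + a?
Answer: 623574/12248765 ≈ 0.050909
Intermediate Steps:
z = -11 (z = -2 - 9 = -11)
f(a) = 2*a
(-3 + z*(-13))/4954 + f(K)/(-4945) = (-3 - 11*(-13))/4954 + (2*(-56))/(-4945) = (-3 + 143)*(1/4954) - 112*(-1/4945) = 140*(1/4954) + 112/4945 = 70/2477 + 112/4945 = 623574/12248765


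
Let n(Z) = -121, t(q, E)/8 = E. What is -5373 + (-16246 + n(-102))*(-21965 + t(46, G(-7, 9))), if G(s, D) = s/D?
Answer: 3236378590/9 ≈ 3.5960e+8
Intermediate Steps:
t(q, E) = 8*E
-5373 + (-16246 + n(-102))*(-21965 + t(46, G(-7, 9))) = -5373 + (-16246 - 121)*(-21965 + 8*(-7/9)) = -5373 - 16367*(-21965 + 8*(-7*⅑)) = -5373 - 16367*(-21965 + 8*(-7/9)) = -5373 - 16367*(-21965 - 56/9) = -5373 - 16367*(-197741/9) = -5373 + 3236426947/9 = 3236378590/9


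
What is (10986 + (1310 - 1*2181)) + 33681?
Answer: 43796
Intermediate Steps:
(10986 + (1310 - 1*2181)) + 33681 = (10986 + (1310 - 2181)) + 33681 = (10986 - 871) + 33681 = 10115 + 33681 = 43796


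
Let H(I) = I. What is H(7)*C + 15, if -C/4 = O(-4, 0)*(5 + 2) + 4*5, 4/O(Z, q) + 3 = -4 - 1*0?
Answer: -433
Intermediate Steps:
O(Z, q) = -4/7 (O(Z, q) = 4/(-3 + (-4 - 1*0)) = 4/(-3 + (-4 + 0)) = 4/(-3 - 4) = 4/(-7) = 4*(-⅐) = -4/7)
C = -64 (C = -4*(-4*(5 + 2)/7 + 4*5) = -4*(-4/7*7 + 20) = -4*(-4 + 20) = -4*16 = -64)
H(7)*C + 15 = 7*(-64) + 15 = -448 + 15 = -433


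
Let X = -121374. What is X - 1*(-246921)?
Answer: 125547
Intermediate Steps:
X - 1*(-246921) = -121374 - 1*(-246921) = -121374 + 246921 = 125547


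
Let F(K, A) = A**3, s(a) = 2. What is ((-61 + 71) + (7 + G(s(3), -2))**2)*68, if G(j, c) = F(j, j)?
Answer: 15980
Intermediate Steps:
G(j, c) = j**3
((-61 + 71) + (7 + G(s(3), -2))**2)*68 = ((-61 + 71) + (7 + 2**3)**2)*68 = (10 + (7 + 8)**2)*68 = (10 + 15**2)*68 = (10 + 225)*68 = 235*68 = 15980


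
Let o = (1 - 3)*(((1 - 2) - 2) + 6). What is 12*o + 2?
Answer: -70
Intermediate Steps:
o = -6 (o = -2*((-1 - 2) + 6) = -2*(-3 + 6) = -2*3 = -6)
12*o + 2 = 12*(-6) + 2 = -72 + 2 = -70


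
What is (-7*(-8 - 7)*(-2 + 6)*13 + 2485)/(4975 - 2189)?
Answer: 1135/398 ≈ 2.8518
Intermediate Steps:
(-7*(-8 - 7)*(-2 + 6)*13 + 2485)/(4975 - 2189) = (-(-105)*4*13 + 2485)/2786 = (-7*(-60)*13 + 2485)*(1/2786) = (420*13 + 2485)*(1/2786) = (5460 + 2485)*(1/2786) = 7945*(1/2786) = 1135/398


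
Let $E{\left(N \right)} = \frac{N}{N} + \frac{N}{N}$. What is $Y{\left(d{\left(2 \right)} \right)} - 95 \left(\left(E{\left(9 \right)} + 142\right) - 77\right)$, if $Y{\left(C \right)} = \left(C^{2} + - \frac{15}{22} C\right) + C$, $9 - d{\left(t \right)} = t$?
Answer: $- \frac{138903}{22} \approx -6313.8$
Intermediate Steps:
$E{\left(N \right)} = 2$ ($E{\left(N \right)} = 1 + 1 = 2$)
$d{\left(t \right)} = 9 - t$
$Y{\left(C \right)} = C^{2} + \frac{7 C}{22}$ ($Y{\left(C \right)} = \left(C^{2} + \left(-15\right) \frac{1}{22} C\right) + C = \left(C^{2} - \frac{15 C}{22}\right) + C = C^{2} + \frac{7 C}{22}$)
$Y{\left(d{\left(2 \right)} \right)} - 95 \left(\left(E{\left(9 \right)} + 142\right) - 77\right) = \frac{\left(9 - 2\right) \left(7 + 22 \left(9 - 2\right)\right)}{22} - 95 \left(\left(2 + 142\right) - 77\right) = \frac{\left(9 - 2\right) \left(7 + 22 \left(9 - 2\right)\right)}{22} - 95 \left(144 - 77\right) = \frac{1}{22} \cdot 7 \left(7 + 22 \cdot 7\right) - 6365 = \frac{1}{22} \cdot 7 \left(7 + 154\right) - 6365 = \frac{1}{22} \cdot 7 \cdot 161 - 6365 = \frac{1127}{22} - 6365 = - \frac{138903}{22}$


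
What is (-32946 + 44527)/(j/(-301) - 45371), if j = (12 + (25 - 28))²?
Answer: -3485881/13656752 ≈ -0.25525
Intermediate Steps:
j = 81 (j = (12 - 3)² = 9² = 81)
(-32946 + 44527)/(j/(-301) - 45371) = (-32946 + 44527)/(81/(-301) - 45371) = 11581/(81*(-1/301) - 45371) = 11581/(-81/301 - 45371) = 11581/(-13656752/301) = 11581*(-301/13656752) = -3485881/13656752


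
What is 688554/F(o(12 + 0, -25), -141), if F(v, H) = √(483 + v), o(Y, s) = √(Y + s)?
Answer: 688554/√(483 + I*√13) ≈ 31330.0 - 116.93*I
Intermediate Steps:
688554/F(o(12 + 0, -25), -141) = 688554/(√(483 + √((12 + 0) - 25))) = 688554/(√(483 + √(12 - 25))) = 688554/(√(483 + √(-13))) = 688554/(√(483 + I*√13)) = 688554/√(483 + I*√13)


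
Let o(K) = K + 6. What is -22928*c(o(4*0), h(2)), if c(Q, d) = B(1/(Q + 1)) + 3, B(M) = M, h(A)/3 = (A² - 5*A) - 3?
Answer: -504416/7 ≈ -72059.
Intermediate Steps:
h(A) = -9 - 15*A + 3*A² (h(A) = 3*((A² - 5*A) - 3) = 3*(-3 + A² - 5*A) = -9 - 15*A + 3*A²)
o(K) = 6 + K
c(Q, d) = 3 + 1/(1 + Q) (c(Q, d) = 1/(Q + 1) + 3 = 1/(1 + Q) + 3 = 3 + 1/(1 + Q))
-22928*c(o(4*0), h(2)) = -22928*(4 + 3*(6 + 4*0))/(1 + (6 + 4*0)) = -22928*(4 + 3*(6 + 0))/(1 + (6 + 0)) = -22928*(4 + 3*6)/(1 + 6) = -22928*(4 + 18)/7 = -22928*22/7 = -504416/7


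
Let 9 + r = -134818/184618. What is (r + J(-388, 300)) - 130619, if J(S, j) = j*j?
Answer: -3750397461/92309 ≈ -40629.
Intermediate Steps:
J(S, j) = j²
r = -898190/92309 (r = -9 - 134818/184618 = -9 - 134818*1/184618 = -9 - 67409/92309 = -898190/92309 ≈ -9.7303)
(r + J(-388, 300)) - 130619 = (-898190/92309 + 300²) - 130619 = (-898190/92309 + 90000) - 130619 = 8306911810/92309 - 130619 = -3750397461/92309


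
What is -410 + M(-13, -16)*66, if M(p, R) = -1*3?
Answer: -608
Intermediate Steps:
M(p, R) = -3
-410 + M(-13, -16)*66 = -410 - 3*66 = -410 - 198 = -608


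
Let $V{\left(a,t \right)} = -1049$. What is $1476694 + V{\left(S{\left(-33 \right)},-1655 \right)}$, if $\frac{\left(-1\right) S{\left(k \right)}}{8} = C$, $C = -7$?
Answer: $1475645$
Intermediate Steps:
$S{\left(k \right)} = 56$ ($S{\left(k \right)} = \left(-8\right) \left(-7\right) = 56$)
$1476694 + V{\left(S{\left(-33 \right)},-1655 \right)} = 1476694 - 1049 = 1475645$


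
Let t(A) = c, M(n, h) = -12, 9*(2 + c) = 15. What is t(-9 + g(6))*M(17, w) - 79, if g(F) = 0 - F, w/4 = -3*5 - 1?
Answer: -75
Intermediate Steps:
w = -64 (w = 4*(-3*5 - 1) = 4*(-15 - 1) = 4*(-16) = -64)
g(F) = -F
c = -⅓ (c = -2 + (⅑)*15 = -2 + 5/3 = -⅓ ≈ -0.33333)
t(A) = -⅓
t(-9 + g(6))*M(17, w) - 79 = -⅓*(-12) - 79 = 4 - 79 = -75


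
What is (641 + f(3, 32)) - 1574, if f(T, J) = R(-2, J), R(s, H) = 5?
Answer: -928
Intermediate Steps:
f(T, J) = 5
(641 + f(3, 32)) - 1574 = (641 + 5) - 1574 = 646 - 1574 = -928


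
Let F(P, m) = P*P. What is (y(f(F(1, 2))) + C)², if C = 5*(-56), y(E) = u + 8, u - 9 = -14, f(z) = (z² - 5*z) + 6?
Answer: 76729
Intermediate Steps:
F(P, m) = P²
f(z) = 6 + z² - 5*z
u = -5 (u = 9 - 14 = -5)
y(E) = 3 (y(E) = -5 + 8 = 3)
C = -280
(y(f(F(1, 2))) + C)² = (3 - 280)² = (-277)² = 76729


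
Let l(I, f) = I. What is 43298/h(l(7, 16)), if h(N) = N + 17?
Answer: 21649/12 ≈ 1804.1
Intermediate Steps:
h(N) = 17 + N
43298/h(l(7, 16)) = 43298/(17 + 7) = 43298/24 = 43298*(1/24) = 21649/12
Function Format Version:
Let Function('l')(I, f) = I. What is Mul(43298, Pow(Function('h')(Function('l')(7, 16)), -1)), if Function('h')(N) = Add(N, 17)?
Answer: Rational(21649, 12) ≈ 1804.1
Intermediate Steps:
Function('h')(N) = Add(17, N)
Mul(43298, Pow(Function('h')(Function('l')(7, 16)), -1)) = Mul(43298, Pow(Add(17, 7), -1)) = Mul(43298, Pow(24, -1)) = Mul(43298, Rational(1, 24)) = Rational(21649, 12)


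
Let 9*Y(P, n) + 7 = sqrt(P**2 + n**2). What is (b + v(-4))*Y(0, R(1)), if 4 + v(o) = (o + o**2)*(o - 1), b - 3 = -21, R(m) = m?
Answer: 164/3 ≈ 54.667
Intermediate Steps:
b = -18 (b = 3 - 21 = -18)
Y(P, n) = -7/9 + sqrt(P**2 + n**2)/9
v(o) = -4 + (-1 + o)*(o + o**2) (v(o) = -4 + (o + o**2)*(o - 1) = -4 + (o + o**2)*(-1 + o) = -4 + (-1 + o)*(o + o**2))
(b + v(-4))*Y(0, R(1)) = (-18 + (-4 + (-4)**3 - 1*(-4)))*(-7/9 + sqrt(0**2 + 1**2)/9) = (-18 + (-4 - 64 + 4))*(-7/9 + sqrt(0 + 1)/9) = (-18 - 64)*(-7/9 + sqrt(1)/9) = -82*(-7/9 + (1/9)*1) = -82*(-7/9 + 1/9) = -82*(-2/3) = 164/3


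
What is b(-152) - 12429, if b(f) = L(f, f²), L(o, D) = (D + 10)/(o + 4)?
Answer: -931303/74 ≈ -12585.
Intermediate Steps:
L(o, D) = (10 + D)/(4 + o)
b(f) = (10 + f²)/(4 + f)
b(-152) - 12429 = (10 + (-152)²)/(4 - 152) - 12429 = (10 + 23104)/(-148) - 12429 = -1/148*23114 - 12429 = -11557/74 - 12429 = -931303/74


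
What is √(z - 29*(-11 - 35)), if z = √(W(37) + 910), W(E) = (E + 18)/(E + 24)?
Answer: √(4963814 + 61*√3389465)/61 ≈ 36.935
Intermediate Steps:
W(E) = (18 + E)/(24 + E)
z = √3389465/61 (z = √((18 + 37)/(24 + 37) + 910) = √(55/61 + 910) = √(55565/61) = √3389465/61 ≈ 30.181)
√(z - 29*(-11 - 35)) = √(√3389465/61 - 29*(-11 - 35)) = √(√3389465/61 - 29*(-46)) = √(√3389465/61 + 1334) = √(1334 + √3389465/61)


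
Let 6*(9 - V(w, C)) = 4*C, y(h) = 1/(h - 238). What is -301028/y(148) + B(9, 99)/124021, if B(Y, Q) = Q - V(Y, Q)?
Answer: 3360041423076/124021 ≈ 2.7093e+7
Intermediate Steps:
y(h) = 1/(-238 + h)
V(w, C) = 9 - 2*C/3
B(Y, Q) = -9 + 5*Q/3 (B(Y, Q) = Q - (9 - 2*Q/3) = Q + (-9 + 2*Q/3) = -9 + 5*Q/3)
-301028/y(148) + B(9, 99)/124021 = -301028/(1/(-238 + 148)) + (-9 + (5/3)*99)/124021 = -301028/(1/(-90)) + (-9 + 165)*(1/124021) = -301028/(-1/90) + 156*(1/124021) = -301028*(-90) + 156/124021 = 27092520 + 156/124021 = 3360041423076/124021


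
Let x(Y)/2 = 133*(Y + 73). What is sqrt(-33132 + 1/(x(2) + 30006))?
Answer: I*sqrt(20671070823399)/24978 ≈ 182.02*I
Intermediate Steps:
x(Y) = 19418 + 266*Y (x(Y) = 2*(133*(Y + 73)) = 2*(133*(73 + Y)) = 2*(9709 + 133*Y) = 19418 + 266*Y)
sqrt(-33132 + 1/(x(2) + 30006)) = sqrt(-33132 + 1/((19418 + 266*2) + 30006)) = sqrt(-33132 + 1/((19418 + 532) + 30006)) = sqrt(-33132 + 1/(19950 + 30006)) = sqrt(-33132 + 1/49956) = sqrt(-1655142191/49956) = I*sqrt(20671070823399)/24978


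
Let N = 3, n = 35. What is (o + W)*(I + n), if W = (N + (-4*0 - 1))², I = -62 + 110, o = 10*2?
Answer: 1992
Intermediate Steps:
o = 20
I = 48
W = 4 (W = (3 + (-4*0 - 1))² = (3 + (0 - 1))² = (3 - 1)² = 2² = 4)
(o + W)*(I + n) = (20 + 4)*(48 + 35) = 24*83 = 1992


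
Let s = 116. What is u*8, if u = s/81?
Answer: 928/81 ≈ 11.457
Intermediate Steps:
u = 116/81 ≈ 1.4321
u*8 = (116/81)*8 = 928/81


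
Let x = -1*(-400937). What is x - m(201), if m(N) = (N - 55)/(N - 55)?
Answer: 400936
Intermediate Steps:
m(N) = 1 (m(N) = (-55 + N)/(-55 + N) = 1)
x = 400937
x - m(201) = 400937 - 1*1 = 400937 - 1 = 400936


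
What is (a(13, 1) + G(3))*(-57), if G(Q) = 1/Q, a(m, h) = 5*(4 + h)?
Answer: -1444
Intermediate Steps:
a(m, h) = 20 + 5*h
(a(13, 1) + G(3))*(-57) = ((20 + 5*1) + 1/3)*(-57) = ((20 + 5) + ⅓)*(-57) = (25 + ⅓)*(-57) = (76/3)*(-57) = -1444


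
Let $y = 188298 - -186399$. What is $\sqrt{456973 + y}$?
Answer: $109 \sqrt{70} \approx 911.96$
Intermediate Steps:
$y = 374697$ ($y = 188298 + 186399 = 374697$)
$\sqrt{456973 + y} = \sqrt{456973 + 374697} = \sqrt{831670} = 109 \sqrt{70}$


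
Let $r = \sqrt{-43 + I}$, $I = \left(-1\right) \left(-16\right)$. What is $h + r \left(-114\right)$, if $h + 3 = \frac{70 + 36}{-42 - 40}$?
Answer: $- \frac{176}{41} - 342 i \sqrt{3} \approx -4.2927 - 592.36 i$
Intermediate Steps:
$I = 16$
$r = 3 i \sqrt{3}$ ($r = \sqrt{-43 + 16} = \sqrt{-27} = 3 i \sqrt{3} \approx 5.1962 i$)
$h = - \frac{176}{41}$ ($h = -3 + \frac{70 + 36}{-42 - 40} = -3 + \frac{106}{-82} = -3 + 106 \left(- \frac{1}{82}\right) = -3 - \frac{53}{41} = - \frac{176}{41} \approx -4.2927$)
$h + r \left(-114\right) = - \frac{176}{41} + 3 i \sqrt{3} \left(-114\right) = - \frac{176}{41} - 342 i \sqrt{3}$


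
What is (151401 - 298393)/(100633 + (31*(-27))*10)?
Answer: -146992/92263 ≈ -1.5932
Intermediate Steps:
(151401 - 298393)/(100633 + (31*(-27))*10) = -146992/(100633 - 837*10) = -146992/(100633 - 8370) = -146992/92263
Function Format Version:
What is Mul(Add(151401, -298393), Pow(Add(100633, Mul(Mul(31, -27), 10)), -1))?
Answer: Rational(-146992, 92263) ≈ -1.5932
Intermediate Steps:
Mul(Add(151401, -298393), Pow(Add(100633, Mul(Mul(31, -27), 10)), -1)) = Mul(-146992, Pow(Add(100633, Mul(-837, 10)), -1)) = Mul(-146992, Pow(Add(100633, -8370), -1)) = Mul(-146992, Pow(92263, -1)) = Mul(-146992, Rational(1, 92263)) = Rational(-146992, 92263)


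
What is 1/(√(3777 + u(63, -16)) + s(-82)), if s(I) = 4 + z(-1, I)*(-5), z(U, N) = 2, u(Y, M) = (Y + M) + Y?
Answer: 6/3851 + 13*√23/3851 ≈ 0.017748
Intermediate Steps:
u(Y, M) = M + 2*Y (u(Y, M) = (M + Y) + Y = M + 2*Y)
s(I) = -6 (s(I) = 4 + 2*(-5) = 4 - 10 = -6)
1/(√(3777 + u(63, -16)) + s(-82)) = 1/(√(3777 + (-16 + 2*63)) - 6) = 1/(√(3777 + (-16 + 126)) - 6) = 1/(√(3777 + 110) - 6) = 1/(√3887 - 6) = 1/(13*√23 - 6) = 1/(-6 + 13*√23)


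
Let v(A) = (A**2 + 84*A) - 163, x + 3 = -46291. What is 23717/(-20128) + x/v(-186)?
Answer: -37240505/10232096 ≈ -3.6396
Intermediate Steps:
x = -46294 (x = -3 - 46291 = -46294)
v(A) = -163 + A**2 + 84*A
23717/(-20128) + x/v(-186) = 23717/(-20128) - 46294/(-163 + (-186)**2 + 84*(-186)) = 23717*(-1/20128) - 46294/(-163 + 34596 - 15624) = -641/544 - 46294/18809 = -37240505/10232096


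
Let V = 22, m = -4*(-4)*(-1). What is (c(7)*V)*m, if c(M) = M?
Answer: -2464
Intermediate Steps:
m = -16 (m = 16*(-1) = -16)
(c(7)*V)*m = (7*22)*(-16) = 154*(-16) = -2464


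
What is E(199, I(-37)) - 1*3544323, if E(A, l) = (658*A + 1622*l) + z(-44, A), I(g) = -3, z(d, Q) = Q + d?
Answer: -3418092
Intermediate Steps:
E(A, l) = -44 + 659*A + 1622*l (E(A, l) = (658*A + 1622*l) + (A - 44) = (658*A + 1622*l) + (-44 + A) = -44 + 659*A + 1622*l)
E(199, I(-37)) - 1*3544323 = (-44 + 659*199 + 1622*(-3)) - 1*3544323 = (-44 + 131141 - 4866) - 3544323 = 126231 - 3544323 = -3418092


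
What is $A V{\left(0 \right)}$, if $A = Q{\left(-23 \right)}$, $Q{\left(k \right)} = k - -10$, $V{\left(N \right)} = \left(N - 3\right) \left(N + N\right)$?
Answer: $0$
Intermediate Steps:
$V{\left(N \right)} = 2 N \left(-3 + N\right)$ ($V{\left(N \right)} = \left(-3 + N\right) 2 N = 2 N \left(-3 + N\right)$)
$Q{\left(k \right)} = 10 + k$ ($Q{\left(k \right)} = k + 10 = 10 + k$)
$A = -13$ ($A = 10 - 23 = -13$)
$A V{\left(0 \right)} = - 13 \cdot 2 \cdot 0 \left(-3 + 0\right) = - 13 \cdot 2 \cdot 0 \left(-3\right) = \left(-13\right) 0 = 0$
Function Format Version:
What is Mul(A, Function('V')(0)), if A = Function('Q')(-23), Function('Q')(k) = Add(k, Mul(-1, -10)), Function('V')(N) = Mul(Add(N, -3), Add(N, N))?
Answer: 0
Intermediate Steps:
Function('V')(N) = Mul(2, N, Add(-3, N)) (Function('V')(N) = Mul(Add(-3, N), Mul(2, N)) = Mul(2, N, Add(-3, N)))
Function('Q')(k) = Add(10, k) (Function('Q')(k) = Add(k, 10) = Add(10, k))
A = -13 (A = Add(10, -23) = -13)
Mul(A, Function('V')(0)) = Mul(-13, Mul(2, 0, Add(-3, 0))) = Mul(-13, Mul(2, 0, -3)) = Mul(-13, 0) = 0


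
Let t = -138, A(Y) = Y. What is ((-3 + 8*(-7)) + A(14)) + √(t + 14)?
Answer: -45 + 2*I*√31 ≈ -45.0 + 11.136*I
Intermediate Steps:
((-3 + 8*(-7)) + A(14)) + √(t + 14) = ((-3 + 8*(-7)) + 14) + √(-138 + 14) = ((-3 - 56) + 14) + √(-124) = (-59 + 14) + 2*I*√31 = -45 + 2*I*√31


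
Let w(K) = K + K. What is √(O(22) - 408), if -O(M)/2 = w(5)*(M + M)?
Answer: 2*I*√322 ≈ 35.889*I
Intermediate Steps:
w(K) = 2*K
O(M) = -40*M (O(M) = -2*2*5*(M + M) = -20*2*M = -40*M)
√(O(22) - 408) = √(-40*22 - 408) = √(-880 - 408) = √(-1288) = 2*I*√322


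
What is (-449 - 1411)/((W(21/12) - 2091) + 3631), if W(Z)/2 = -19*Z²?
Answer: -14880/11389 ≈ -1.3065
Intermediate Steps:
W(Z) = -38*Z² (W(Z) = 2*(-19*Z²) = -38*Z²)
(-449 - 1411)/((W(21/12) - 2091) + 3631) = (-449 - 1411)/((-38*(21/12)² - 2091) + 3631) = -1860/((-38*(21*(1/12))² - 2091) + 3631) = -1860/((-38*(7/4)² - 2091) + 3631) = -1860/((-38*49/16 - 2091) + 3631) = -1860/((-931/8 - 2091) + 3631) = -1860/(-17659/8 + 3631) = -1860/11389/8 = -1860*8/11389 = -14880/11389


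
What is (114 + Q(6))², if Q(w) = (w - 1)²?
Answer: 19321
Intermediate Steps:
Q(w) = (-1 + w)²
(114 + Q(6))² = (114 + (-1 + 6)²)² = (114 + 5²)² = (114 + 25)² = 139² = 19321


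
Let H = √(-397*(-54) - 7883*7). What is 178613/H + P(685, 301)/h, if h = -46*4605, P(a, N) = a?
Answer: -137/42366 - 178613*I*√33743/33743 ≈ -0.0032337 - 972.35*I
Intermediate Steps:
h = -211830
H = I*√33743 (H = √(21438 - 55181) = √(-33743) = I*√33743 ≈ 183.69*I)
178613/H + P(685, 301)/h = 178613/((I*√33743)) + 685/(-211830) = 178613*(-I*√33743/33743) + 685*(-1/211830) = -178613*I*√33743/33743 - 137/42366 = -137/42366 - 178613*I*√33743/33743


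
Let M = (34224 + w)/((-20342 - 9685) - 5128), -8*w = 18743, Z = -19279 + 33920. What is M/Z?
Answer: -255049/4117634840 ≈ -6.1941e-5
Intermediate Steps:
Z = 14641
w = -18743/8 (w = -1/8*18743 = -18743/8 ≈ -2342.9)
M = -255049/281240 (M = (34224 - 18743/8)/((-20342 - 9685) - 5128) = 255049/(8*(-30027 - 5128)) = (255049/8)/(-35155) = (255049/8)*(-1/35155) = -255049/281240 ≈ -0.90687)
M/Z = -255049/281240/14641 = -255049/281240*1/14641 = -255049/4117634840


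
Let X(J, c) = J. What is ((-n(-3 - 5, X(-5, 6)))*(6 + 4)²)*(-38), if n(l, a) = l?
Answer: -30400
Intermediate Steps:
((-n(-3 - 5, X(-5, 6)))*(6 + 4)²)*(-38) = ((-(-3 - 5))*(6 + 4)²)*(-38) = (-1*(-8)*10²)*(-38) = (8*100)*(-38) = 800*(-38) = -30400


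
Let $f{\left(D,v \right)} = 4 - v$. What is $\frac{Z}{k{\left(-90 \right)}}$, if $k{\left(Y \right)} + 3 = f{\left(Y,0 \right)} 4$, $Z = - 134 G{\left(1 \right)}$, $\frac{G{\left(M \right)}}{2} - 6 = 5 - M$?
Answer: $- \frac{2680}{13} \approx -206.15$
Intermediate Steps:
$G{\left(M \right)} = 22 - 2 M$ ($G{\left(M \right)} = 12 + 2 \left(5 - M\right) = 12 - \left(-10 + 2 M\right) = 22 - 2 M$)
$Z = -2680$ ($Z = - 134 \left(22 - 2\right) = \left(-134\right) 20 = -2680$)
$k{\left(Y \right)} = 13$ ($k{\left(Y \right)} = -3 + \left(4 - 0\right) 4 = -3 + \left(4 + 0\right) 4 = -3 + 4 \cdot 4 = -3 + 16 = 13$)
$\frac{Z}{k{\left(-90 \right)}} = - \frac{2680}{13}$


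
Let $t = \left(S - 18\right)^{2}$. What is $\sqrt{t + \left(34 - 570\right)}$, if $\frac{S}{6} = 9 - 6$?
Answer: $2 i \sqrt{134} \approx 23.152 i$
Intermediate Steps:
$S = 18$ ($S = 6 \left(9 - 6\right) = 6 \cdot 3 = 18$)
$t = 0$ ($t = \left(18 - 18\right)^{2} = 0^{2} = 0$)
$\sqrt{t + \left(34 - 570\right)} = \sqrt{0 + \left(34 - 570\right)} = \sqrt{0 - 536} = \sqrt{-536} = 2 i \sqrt{134}$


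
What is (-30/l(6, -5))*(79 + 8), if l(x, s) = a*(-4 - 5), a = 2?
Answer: 145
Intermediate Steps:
l(x, s) = -18 (l(x, s) = 2*(-4 - 5) = 2*(-9) = -18)
(-30/l(6, -5))*(79 + 8) = (-30/(-18))*(79 + 8) = -30*(-1/18)*87 = (5/3)*87 = 145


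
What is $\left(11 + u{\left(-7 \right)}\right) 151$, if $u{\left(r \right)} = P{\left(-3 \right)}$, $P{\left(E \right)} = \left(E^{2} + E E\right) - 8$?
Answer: $3171$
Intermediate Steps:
$P{\left(E \right)} = -8 + 2 E^{2}$ ($P{\left(E \right)} = \left(E^{2} + E^{2}\right) - 8 = 2 E^{2} - 8 = -8 + 2 E^{2}$)
$u{\left(r \right)} = 10$ ($u{\left(r \right)} = -8 + 2 \left(-3\right)^{2} = -8 + 2 \cdot 9 = -8 + 18 = 10$)
$\left(11 + u{\left(-7 \right)}\right) 151 = \left(11 + 10\right) 151 = 21 \cdot 151 = 3171$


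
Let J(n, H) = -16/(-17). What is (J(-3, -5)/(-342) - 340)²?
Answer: 976910838544/8450649 ≈ 1.1560e+5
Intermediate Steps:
J(n, H) = 16/17 (J(n, H) = -16*(-1/17) = 16/17)
(J(-3, -5)/(-342) - 340)² = ((16/17)/(-342) - 340)² = ((16/17)*(-1/342) - 340)² = (-8/2907 - 340)² = (-988388/2907)² = 976910838544/8450649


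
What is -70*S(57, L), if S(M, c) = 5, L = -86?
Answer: -350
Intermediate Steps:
-70*S(57, L) = -70*5 = -350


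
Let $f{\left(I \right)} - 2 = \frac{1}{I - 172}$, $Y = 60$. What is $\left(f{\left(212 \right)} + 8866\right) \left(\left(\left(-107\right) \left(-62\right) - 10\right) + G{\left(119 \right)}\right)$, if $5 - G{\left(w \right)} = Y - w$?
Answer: $\frac{296546756}{5} \approx 5.9309 \cdot 10^{7}$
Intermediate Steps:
$G{\left(w \right)} = -55 + w$ ($G{\left(w \right)} = 5 - \left(60 - w\right) = 5 + \left(-60 + w\right) = -55 + w$)
$f{\left(I \right)} = 2 + \frac{1}{-172 + I}$ ($f{\left(I \right)} = 2 + \frac{1}{I - 172} = 2 + \frac{1}{-172 + I}$)
$\left(f{\left(212 \right)} + 8866\right) \left(\left(\left(-107\right) \left(-62\right) - 10\right) + G{\left(119 \right)}\right) = \left(\frac{-343 + 2 \cdot 212}{-172 + 212} + 8866\right) \left(\left(\left(-107\right) \left(-62\right) - 10\right) + \left(-55 + 119\right)\right) = \left(\frac{-343 + 424}{40} + 8866\right) \left(\left(6634 - 10\right) + 64\right) = \left(\frac{1}{40} \cdot 81 + 8866\right) \left(6624 + 64\right) = \left(\frac{81}{40} + 8866\right) 6688 = \frac{354721}{40} \cdot 6688 = \frac{296546756}{5}$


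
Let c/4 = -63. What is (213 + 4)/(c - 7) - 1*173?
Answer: -6432/37 ≈ -173.84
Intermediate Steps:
c = -252 (c = 4*(-63) = -252)
(213 + 4)/(c - 7) - 1*173 = (213 + 4)/(-252 - 7) - 1*173 = 217/(-259) - 173 = 217*(-1/259) - 173 = -31/37 - 173 = -6432/37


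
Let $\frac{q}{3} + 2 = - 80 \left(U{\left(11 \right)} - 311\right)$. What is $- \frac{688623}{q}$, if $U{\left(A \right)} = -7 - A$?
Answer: $- \frac{229541}{26318} \approx -8.7218$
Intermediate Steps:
$q = 78954$ ($q = -6 + 3 \left(- 80 \left(\left(-7 - 11\right) - 311\right)\right) = -6 + 3 \left(- 80 \left(-18 - 311\right)\right) = -6 + 3 \left(\left(-80\right) \left(-329\right)\right) = -6 + 3 \cdot 26320 = -6 + 78960 = 78954$)
$- \frac{688623}{q} = - \frac{688623}{78954} = \left(-688623\right) \frac{1}{78954} = - \frac{229541}{26318}$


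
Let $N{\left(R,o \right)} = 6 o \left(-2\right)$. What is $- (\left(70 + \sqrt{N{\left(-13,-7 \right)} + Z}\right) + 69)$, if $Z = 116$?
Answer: $-139 - 10 \sqrt{2} \approx -153.14$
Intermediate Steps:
$N{\left(R,o \right)} = - 12 o$
$- (\left(70 + \sqrt{N{\left(-13,-7 \right)} + Z}\right) + 69) = - (\left(70 + \sqrt{\left(-12\right) \left(-7\right) + 116}\right) + 69) = - (\left(70 + \sqrt{84 + 116}\right) + 69) = - (\left(70 + \sqrt{200}\right) + 69) = - (\left(70 + 10 \sqrt{2}\right) + 69) = - (139 + 10 \sqrt{2}) = -139 - 10 \sqrt{2}$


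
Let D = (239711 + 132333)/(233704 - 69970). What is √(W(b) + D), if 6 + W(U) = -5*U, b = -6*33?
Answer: 5*√264407978442/81867 ≈ 31.405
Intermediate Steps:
b = -198
D = 186022/81867 (D = 372044/163734 = 372044*(1/163734) = 186022/81867 ≈ 2.2722)
W(U) = -6 - 5*U
√(W(b) + D) = √((-6 - 5*(-198)) + 186022/81867) = √((-6 + 990) + 186022/81867) = √(984 + 186022/81867) = √(80743150/81867) = 5*√264407978442/81867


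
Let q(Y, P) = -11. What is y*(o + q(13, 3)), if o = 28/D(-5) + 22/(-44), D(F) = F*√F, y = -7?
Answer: 161/2 - 196*I*√5/25 ≈ 80.5 - 17.531*I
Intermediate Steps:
D(F) = F^(3/2)
o = -½ + 28*I*√5/25 (o = 28/((-5)^(3/2)) + 22/(-44) = 28/((-5*I*√5)) + 22*(-1/44) = 28*(I*√5/25) - ½ = 28*I*√5/25 - ½ = -½ + 28*I*√5/25 ≈ -0.5 + 2.5044*I)
y*(o + q(13, 3)) = -7*((-½ + 28*I*√5/25) - 11) = -7*(-23/2 + 28*I*√5/25) = 161/2 - 196*I*√5/25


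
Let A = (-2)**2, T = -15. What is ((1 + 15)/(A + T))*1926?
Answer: -30816/11 ≈ -2801.5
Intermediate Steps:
A = 4
((1 + 15)/(A + T))*1926 = ((1 + 15)/(4 - 15))*1926 = (16/(-11))*1926 = (16*(-1/11))*1926 = -16/11*1926 = -30816/11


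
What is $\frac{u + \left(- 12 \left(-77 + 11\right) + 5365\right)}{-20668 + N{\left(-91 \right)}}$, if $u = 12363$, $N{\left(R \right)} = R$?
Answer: $- \frac{18520}{20759} \approx -0.89214$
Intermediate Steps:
$\frac{u + \left(- 12 \left(-77 + 11\right) + 5365\right)}{-20668 + N{\left(-91 \right)}} = \frac{12363 + \left(- 12 \left(-77 + 11\right) + 5365\right)}{-20668 - 91} = \frac{12363 + \left(\left(-12\right) \left(-66\right) + 5365\right)}{-20759} = \left(12363 + \left(792 + 5365\right)\right) \left(- \frac{1}{20759}\right) = \left(12363 + 6157\right) \left(- \frac{1}{20759}\right) = 18520 \left(- \frac{1}{20759}\right) = - \frac{18520}{20759}$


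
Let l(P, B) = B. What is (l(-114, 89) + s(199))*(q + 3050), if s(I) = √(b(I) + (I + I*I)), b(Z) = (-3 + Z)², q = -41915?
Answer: -3458985 - 77730*√19554 ≈ -1.4328e+7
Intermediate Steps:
s(I) = √(I + I² + (-3 + I)²) (s(I) = √((-3 + I)² + (I + I*I)) = √((-3 + I)² + (I + I²)) = √(I + I² + (-3 + I)²))
(l(-114, 89) + s(199))*(q + 3050) = (89 + √(199 + 199² + (-3 + 199)²))*(-41915 + 3050) = (89 + √(199 + 39601 + 196²))*(-38865) = (89 + √(199 + 39601 + 38416))*(-38865) = (89 + √78216)*(-38865) = (89 + 2*√19554)*(-38865) = -3458985 - 77730*√19554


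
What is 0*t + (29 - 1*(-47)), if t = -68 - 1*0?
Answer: 76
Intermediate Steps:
t = -68 (t = -68 + 0 = -68)
0*t + (29 - 1*(-47)) = 0*(-68) + (29 - 1*(-47)) = 0 + (29 + 47) = 0 + 76 = 76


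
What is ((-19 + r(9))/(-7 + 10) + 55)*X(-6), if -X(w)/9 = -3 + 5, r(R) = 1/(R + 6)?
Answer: -4382/5 ≈ -876.40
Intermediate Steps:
r(R) = 1/(6 + R)
X(w) = -18 (X(w) = -9*(-3 + 5) = -9*2 = -18)
((-19 + r(9))/(-7 + 10) + 55)*X(-6) = ((-19 + 1/(6 + 9))/(-7 + 10) + 55)*(-18) = ((-19 + 1/15)/3 + 55)*(-18) = ((-19 + 1/15)*(1/3) + 55)*(-18) = (-284/15*1/3 + 55)*(-18) = (-284/45 + 55)*(-18) = (2191/45)*(-18) = -4382/5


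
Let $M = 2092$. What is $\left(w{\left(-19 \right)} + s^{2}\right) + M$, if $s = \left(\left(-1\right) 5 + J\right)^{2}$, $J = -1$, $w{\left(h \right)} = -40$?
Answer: $3348$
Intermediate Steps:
$s = 36$ ($s = \left(\left(-1\right) 5 - 1\right)^{2} = \left(-5 - 1\right)^{2} = \left(-6\right)^{2} = 36$)
$\left(w{\left(-19 \right)} + s^{2}\right) + M = \left(-40 + 36^{2}\right) + 2092 = \left(-40 + 1296\right) + 2092 = 1256 + 2092 = 3348$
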